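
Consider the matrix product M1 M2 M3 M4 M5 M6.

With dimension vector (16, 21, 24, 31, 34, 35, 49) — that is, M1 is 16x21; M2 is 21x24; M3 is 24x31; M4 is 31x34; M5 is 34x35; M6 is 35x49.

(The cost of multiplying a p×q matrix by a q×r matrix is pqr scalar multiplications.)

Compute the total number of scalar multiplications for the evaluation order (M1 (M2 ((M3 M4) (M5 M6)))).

(M3 M4): 24×31 by 31×34 → 24×34, cost 24·31·34 = 25296
(M5 M6): 34×35 by 35×49 → 34×49, cost 34·35·49 = 58310
((M3 M4) (M5 M6)): 24×34 by 34×49 → 24×49, cost 24·34·49 = 39984; cumulative 123590
(M2 ((M3 M4) (M5 M6))): 21×24 by 24×49 → 21×49, cost 21·24·49 = 24696; cumulative 148286
(M1 (M2 ((M3 M4) (M5 M6)))): 16×21 by 21×49 → 16×49, cost 16·21·49 = 16464; cumulative 164750
Total: 164750 scalar multiplications.

164750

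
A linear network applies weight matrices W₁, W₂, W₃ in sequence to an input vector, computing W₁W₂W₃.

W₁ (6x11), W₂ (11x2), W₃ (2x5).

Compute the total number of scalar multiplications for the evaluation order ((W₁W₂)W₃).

(W₁W₂): 6×11 by 11×2 → 6×2, cost 6·11·2 = 132
((W₁W₂)W₃): 6×2 by 2×5 → 6×5, cost 6·2·5 = 60; cumulative 192
Total: 192 scalar multiplications.

192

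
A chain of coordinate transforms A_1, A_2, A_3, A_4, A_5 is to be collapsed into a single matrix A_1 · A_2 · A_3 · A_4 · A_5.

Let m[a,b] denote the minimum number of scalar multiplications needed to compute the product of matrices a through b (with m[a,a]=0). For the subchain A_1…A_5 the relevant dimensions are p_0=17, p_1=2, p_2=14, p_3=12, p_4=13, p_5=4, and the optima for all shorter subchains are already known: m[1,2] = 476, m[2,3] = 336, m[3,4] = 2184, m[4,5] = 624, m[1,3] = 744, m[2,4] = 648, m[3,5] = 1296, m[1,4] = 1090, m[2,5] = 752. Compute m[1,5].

888

m[1,5] = min over k∈[1,4] of m[1,k]+m[k+1,5]+p_{0}·p_k·p_{5}.
k=1: 0 + 752 + 17·2·4 = 888; k=2: 476 + 1296 + 17·14·4 = 2724; k=3: 744 + 624 + 17·12·4 = 2184; k=4: 1090 + 0 + 17·13·4 = 1974.
Minimum: 888 at k=1.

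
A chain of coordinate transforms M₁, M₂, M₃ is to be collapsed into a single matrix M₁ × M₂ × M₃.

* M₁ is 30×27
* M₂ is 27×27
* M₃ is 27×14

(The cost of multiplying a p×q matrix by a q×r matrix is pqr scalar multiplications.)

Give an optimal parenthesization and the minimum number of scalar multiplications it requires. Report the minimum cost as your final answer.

(M₁ × (M₂ × M₃)): cost 21546.
((M₁ × M₂) × M₃): cost 33210.
Optimal: (M₁ × (M₂ × M₃)) with cost 21546.

21546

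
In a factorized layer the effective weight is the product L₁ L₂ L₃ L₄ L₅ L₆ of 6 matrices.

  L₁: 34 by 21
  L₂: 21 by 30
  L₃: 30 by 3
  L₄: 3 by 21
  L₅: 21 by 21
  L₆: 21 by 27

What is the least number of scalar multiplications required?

Adjacent pairs: L₁L₂ = 34·21·30 = 21420; L₂L₃ = 21·30·3 = 1890; L₃L₄ = 30·3·21 = 1890; L₄L₅ = 3·21·21 = 1323; L₅L₆ = 21·21·27 = 11907.
Length 3: L₁..L₃: k=1: 0+1890+34·21·3=4032; k=2: 21420+0+34·30·3=24480 → min 4032 | L₂..L₄: k=2: 0+1890+21·30·21=15120; k=3: 1890+0+21·3·21=3213 → min 3213 | L₃..L₅: k=3: 0+1323+30·3·21=3213; k=4: 1890+0+30·21·21=15120 → min 3213 | L₄..L₆: k=4: 0+11907+3·21·27=13608; k=5: 1323+0+3·21·27=3024 → min 3024.
Length 4: L₁..L₄: k=1: 0+3213+34·21·21=18207; k=2: 21420+1890+34·30·21=44730; k=3: 4032+0+34·3·21=6174 → min 6174 | L₂..L₅: k=2: 0+3213+21·30·21=16443; k=3: 1890+1323+21·3·21=4536; k=4: 3213+0+21·21·21=12474 → min 4536 | L₃..L₆: k=3: 0+3024+30·3·27=5454; k=4: 1890+11907+30·21·27=30807; k=5: 3213+0+30·21·27=20223 → min 5454.
Length 5: L₁..L₅: k=1: 0+4536+34·21·21=19530; k=2: 21420+3213+34·30·21=46053; k=3: 4032+1323+34·3·21=7497; k=4: 6174+0+34·21·21=21168 → min 7497 | L₂..L₆: k=2: 0+5454+21·30·27=22464; k=3: 1890+3024+21·3·27=6615; k=4: 3213+11907+21·21·27=27027; k=5: 4536+0+21·21·27=16443 → min 6615.
Length 6: L₁..L₆: k=1: 0+6615+34·21·27=25893; k=2: 21420+5454+34·30·27=54414; k=3: 4032+3024+34·3·27=9810; k=4: 6174+11907+34·21·27=37359; k=5: 7497+0+34·21·27=26775 → min 9810.
Optimal order: ((L₁ (L₂ L₃)) ((L₄ L₅) L₆)) with cost 9810.

9810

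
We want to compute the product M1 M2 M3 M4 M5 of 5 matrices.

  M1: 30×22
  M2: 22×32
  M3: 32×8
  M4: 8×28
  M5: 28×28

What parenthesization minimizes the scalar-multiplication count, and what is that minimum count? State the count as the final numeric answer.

23904

Adjacent pairs: M1M2 = 30·22·32 = 21120; M2M3 = 22·32·8 = 5632; M3M4 = 32·8·28 = 7168; M4M5 = 8·28·28 = 6272.
Length 3: M1..M3: k=1: 0+5632+30·22·8=10912; k=2: 21120+0+30·32·8=28800 → min 10912 | M2..M4: k=2: 0+7168+22·32·28=26880; k=3: 5632+0+22·8·28=10560 → min 10560 | M3..M5: k=3: 0+6272+32·8·28=13440; k=4: 7168+0+32·28·28=32256 → min 13440.
Length 4: M1..M4: k=1: 0+10560+30·22·28=29040; k=2: 21120+7168+30·32·28=55168; k=3: 10912+0+30·8·28=17632 → min 17632 | M2..M5: k=2: 0+13440+22·32·28=33152; k=3: 5632+6272+22·8·28=16832; k=4: 10560+0+22·28·28=27808 → min 16832.
Length 5: M1..M5: k=1: 0+16832+30·22·28=35312; k=2: 21120+13440+30·32·28=61440; k=3: 10912+6272+30·8·28=23904; k=4: 17632+0+30·28·28=41152 → min 23904.
Optimal parenthesization: ((M1 (M2 M3)) (M4 M5)) with cost 23904.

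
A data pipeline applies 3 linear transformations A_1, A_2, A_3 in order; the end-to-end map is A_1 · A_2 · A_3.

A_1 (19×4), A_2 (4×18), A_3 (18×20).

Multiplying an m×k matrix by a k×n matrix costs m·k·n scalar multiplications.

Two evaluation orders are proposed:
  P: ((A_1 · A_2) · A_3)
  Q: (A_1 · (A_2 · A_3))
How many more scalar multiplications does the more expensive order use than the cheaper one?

Order P = ((A_1 · A_2) · A_3): (A_1 · A_2): 19×4 by 4×18 → 19×18, cost 19·4·18 = 1368; ((A_1 · A_2) · A_3): 19×18 by 18×20 → 19×20, cost 19·18·20 = 6840; cumulative 8208. Total 8208.
Order Q = (A_1 · (A_2 · A_3)): (A_2 · A_3): 4×18 by 18×20 → 4×20, cost 4·18·20 = 1440; (A_1 · (A_2 · A_3)): 19×4 by 4×20 → 19×20, cost 19·4·20 = 1520; cumulative 2960. Total 2960.
Difference: |8208 − 2960| = 5248.

5248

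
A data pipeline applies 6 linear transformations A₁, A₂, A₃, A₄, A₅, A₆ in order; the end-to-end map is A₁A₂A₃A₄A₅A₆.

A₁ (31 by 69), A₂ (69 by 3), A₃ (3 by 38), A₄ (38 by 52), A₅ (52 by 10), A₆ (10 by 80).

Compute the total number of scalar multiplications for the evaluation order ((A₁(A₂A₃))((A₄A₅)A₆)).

233548

(A₂A₃): 69×3 by 3×38 → 69×38, cost 69·3·38 = 7866
(A₁(A₂A₃)): 31×69 by 69×38 → 31×38, cost 31·69·38 = 81282; cumulative 89148
(A₄A₅): 38×52 by 52×10 → 38×10, cost 38·52·10 = 19760
((A₄A₅)A₆): 38×10 by 10×80 → 38×80, cost 38·10·80 = 30400; cumulative 50160
((A₁(A₂A₃))((A₄A₅)A₆)): 31×38 by 38×80 → 31×80, cost 31·38·80 = 94240; cumulative 233548
Total: 233548 scalar multiplications.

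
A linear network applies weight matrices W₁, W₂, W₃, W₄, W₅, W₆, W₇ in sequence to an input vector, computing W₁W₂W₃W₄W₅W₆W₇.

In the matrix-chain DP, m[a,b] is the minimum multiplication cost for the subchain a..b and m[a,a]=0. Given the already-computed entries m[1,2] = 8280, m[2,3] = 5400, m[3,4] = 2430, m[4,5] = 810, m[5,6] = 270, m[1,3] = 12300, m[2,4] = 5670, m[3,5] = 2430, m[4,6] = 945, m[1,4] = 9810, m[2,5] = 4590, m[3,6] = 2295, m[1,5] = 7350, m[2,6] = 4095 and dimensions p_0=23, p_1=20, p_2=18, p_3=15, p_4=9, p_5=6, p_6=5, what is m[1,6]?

m[1,6] = min over k∈[1,5] of m[1,k]+m[k+1,6]+p_{0}·p_k·p_{6}.
k=1: 0 + 4095 + 23·20·5 = 6395; k=2: 8280 + 2295 + 23·18·5 = 12645; k=3: 12300 + 945 + 23·15·5 = 14970; k=4: 9810 + 270 + 23·9·5 = 11115; k=5: 7350 + 0 + 23·6·5 = 8040.
Minimum: 6395 at k=1.

6395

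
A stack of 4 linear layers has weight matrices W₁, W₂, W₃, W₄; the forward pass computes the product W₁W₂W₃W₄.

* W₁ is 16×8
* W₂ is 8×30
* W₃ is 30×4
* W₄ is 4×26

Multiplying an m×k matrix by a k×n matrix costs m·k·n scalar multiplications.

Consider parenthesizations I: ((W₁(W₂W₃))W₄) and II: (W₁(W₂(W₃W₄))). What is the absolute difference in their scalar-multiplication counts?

9552

Order I = ((W₁(W₂W₃))W₄): (W₂W₃): 8×30 by 30×4 → 8×4, cost 8·30·4 = 960; (W₁(W₂W₃)): 16×8 by 8×4 → 16×4, cost 16·8·4 = 512; cumulative 1472; ((W₁(W₂W₃))W₄): 16×4 by 4×26 → 16×26, cost 16·4·26 = 1664; cumulative 3136. Total 3136.
Order II = (W₁(W₂(W₃W₄))): (W₃W₄): 30×4 by 4×26 → 30×26, cost 30·4·26 = 3120; (W₂(W₃W₄)): 8×30 by 30×26 → 8×26, cost 8·30·26 = 6240; cumulative 9360; (W₁(W₂(W₃W₄))): 16×8 by 8×26 → 16×26, cost 16·8·26 = 3328; cumulative 12688. Total 12688.
Difference: |3136 − 12688| = 9552.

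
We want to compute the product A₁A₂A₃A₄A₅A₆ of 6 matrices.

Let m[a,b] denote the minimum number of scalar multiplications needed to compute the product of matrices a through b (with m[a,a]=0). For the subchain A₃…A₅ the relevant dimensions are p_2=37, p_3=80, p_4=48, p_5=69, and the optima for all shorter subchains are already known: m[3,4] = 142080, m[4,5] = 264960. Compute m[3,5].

m[3,5] = min over k∈[3,4] of m[3,k]+m[k+1,5]+p_{2}·p_k·p_{5}.
k=3: 0 + 264960 + 37·80·69 = 469200; k=4: 142080 + 0 + 37·48·69 = 264624.
Minimum: 264624 at k=4.

264624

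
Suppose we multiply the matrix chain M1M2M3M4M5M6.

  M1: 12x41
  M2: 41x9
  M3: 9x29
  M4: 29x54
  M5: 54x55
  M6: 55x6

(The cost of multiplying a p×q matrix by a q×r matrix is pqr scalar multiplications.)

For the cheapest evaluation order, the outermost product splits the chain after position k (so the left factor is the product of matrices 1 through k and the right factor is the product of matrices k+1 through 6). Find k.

Adjacent pairs: M1M2 = 12·41·9 = 4428; M2M3 = 41·9·29 = 10701; M3M4 = 9·29·54 = 14094; M4M5 = 29·54·55 = 86130; M5M6 = 54·55·6 = 17820.
Length 3: M1..M3: k=1: 0+10701+12·41·29=24969; k=2: 4428+0+12·9·29=7560 → min 7560 | M2..M4: k=2: 0+14094+41·9·54=34020; k=3: 10701+0+41·29·54=74907 → min 34020 | M3..M5: k=3: 0+86130+9·29·55=100485; k=4: 14094+0+9·54·55=40824 → min 40824 | M4..M6: k=4: 0+17820+29·54·6=27216; k=5: 86130+0+29·55·6=95700 → min 27216.
Length 4: M1..M4: k=1: 0+34020+12·41·54=60588; k=2: 4428+14094+12·9·54=24354; k=3: 7560+0+12·29·54=26352 → min 24354 | M2..M5: k=2: 0+40824+41·9·55=61119; k=3: 10701+86130+41·29·55=162226; k=4: 34020+0+41·54·55=155790 → min 61119 | M3..M6: k=3: 0+27216+9·29·6=28782; k=4: 14094+17820+9·54·6=34830; k=5: 40824+0+9·55·6=43794 → min 28782.
Length 5: M1..M5: k=1: 0+61119+12·41·55=88179; k=2: 4428+40824+12·9·55=51192; k=3: 7560+86130+12·29·55=112830; k=4: 24354+0+12·54·55=59994 → min 51192 | M2..M6: k=2: 0+28782+41·9·6=30996; k=3: 10701+27216+41·29·6=45051; k=4: 34020+17820+41·54·6=65124; k=5: 61119+0+41·55·6=74649 → min 30996.
Top-level splits: k=1: (M1..M1)·(M2..M6) → 0+30996+12·41·6 = 33948; k=2: (M1..M2)·(M3..M6) → 4428+28782+12·9·6 = 33858; k=3: (M1..M3)·(M4..M6) → 7560+27216+12·29·6 = 36864; k=4: (M1..M4)·(M5..M6) → 24354+17820+12·54·6 = 46062; k=5: (M1..M5)·(M6..M6) → 51192+0+12·55·6 = 55152.
Best split is after M2, i.e. k = 2.

2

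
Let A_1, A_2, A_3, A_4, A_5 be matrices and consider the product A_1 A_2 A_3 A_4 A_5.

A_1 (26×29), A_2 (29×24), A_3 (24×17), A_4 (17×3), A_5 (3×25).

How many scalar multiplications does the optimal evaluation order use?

Adjacent pairs: A_1A_2 = 26·29·24 = 18096; A_2A_3 = 29·24·17 = 11832; A_3A_4 = 24·17·3 = 1224; A_4A_5 = 17·3·25 = 1275.
Length 3: A_1..A_3: k=1: 0+11832+26·29·17=24650; k=2: 18096+0+26·24·17=28704 → min 24650 | A_2..A_4: k=2: 0+1224+29·24·3=3312; k=3: 11832+0+29·17·3=13311 → min 3312 | A_3..A_5: k=3: 0+1275+24·17·25=11475; k=4: 1224+0+24·3·25=3024 → min 3024.
Length 4: A_1..A_4: k=1: 0+3312+26·29·3=5574; k=2: 18096+1224+26·24·3=21192; k=3: 24650+0+26·17·3=25976 → min 5574 | A_2..A_5: k=2: 0+3024+29·24·25=20424; k=3: 11832+1275+29·17·25=25432; k=4: 3312+0+29·3·25=5487 → min 5487.
Length 5: A_1..A_5: k=1: 0+5487+26·29·25=24337; k=2: 18096+3024+26·24·25=36720; k=3: 24650+1275+26·17·25=36975; k=4: 5574+0+26·3·25=7524 → min 7524.
Optimal order: ((A_1 (A_2 (A_3 A_4))) A_5) with cost 7524.

7524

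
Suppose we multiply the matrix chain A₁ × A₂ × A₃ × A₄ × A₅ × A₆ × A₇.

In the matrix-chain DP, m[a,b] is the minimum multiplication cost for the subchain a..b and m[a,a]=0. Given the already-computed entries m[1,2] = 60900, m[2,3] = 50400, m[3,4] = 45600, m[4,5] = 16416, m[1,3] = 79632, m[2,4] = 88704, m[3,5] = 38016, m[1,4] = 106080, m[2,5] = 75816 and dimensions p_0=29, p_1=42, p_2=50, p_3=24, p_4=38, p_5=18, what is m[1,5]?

97740

m[1,5] = min over k∈[1,4] of m[1,k]+m[k+1,5]+p_{0}·p_k·p_{5}.
k=1: 0 + 75816 + 29·42·18 = 97740; k=2: 60900 + 38016 + 29·50·18 = 125016; k=3: 79632 + 16416 + 29·24·18 = 108576; k=4: 106080 + 0 + 29·38·18 = 125916.
Minimum: 97740 at k=1.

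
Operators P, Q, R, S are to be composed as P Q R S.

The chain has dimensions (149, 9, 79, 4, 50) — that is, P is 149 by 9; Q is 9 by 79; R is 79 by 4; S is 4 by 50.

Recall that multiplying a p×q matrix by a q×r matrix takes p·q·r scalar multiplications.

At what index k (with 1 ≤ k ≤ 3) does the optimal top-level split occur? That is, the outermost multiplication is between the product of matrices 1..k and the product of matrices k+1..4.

3

Adjacent pairs: PQ = 149·9·79 = 105939; QR = 9·79·4 = 2844; RS = 79·4·50 = 15800.
Length 3: P..R: k=1: 0+2844+149·9·4=8208; k=2: 105939+0+149·79·4=153023 → min 8208 | Q..S: k=2: 0+15800+9·79·50=51350; k=3: 2844+0+9·4·50=4644 → min 4644.
Top-level splits: k=1: (P..P)·(Q..S) → 0+4644+149·9·50 = 71694; k=2: (P..Q)·(R..S) → 105939+15800+149·79·50 = 710289; k=3: (P..R)·(S..S) → 8208+0+149·4·50 = 38008.
Best split is after R, i.e. k = 3.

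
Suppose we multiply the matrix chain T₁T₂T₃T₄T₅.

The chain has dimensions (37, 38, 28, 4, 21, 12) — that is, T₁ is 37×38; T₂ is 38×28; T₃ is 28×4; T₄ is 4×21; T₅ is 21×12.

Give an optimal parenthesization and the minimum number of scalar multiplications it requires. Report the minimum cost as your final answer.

12664

Adjacent pairs: T₁T₂ = 37·38·28 = 39368; T₂T₃ = 38·28·4 = 4256; T₃T₄ = 28·4·21 = 2352; T₄T₅ = 4·21·12 = 1008.
Length 3: T₁..T₃: k=1: 0+4256+37·38·4=9880; k=2: 39368+0+37·28·4=43512 → min 9880 | T₂..T₄: k=2: 0+2352+38·28·21=24696; k=3: 4256+0+38·4·21=7448 → min 7448 | T₃..T₅: k=3: 0+1008+28·4·12=2352; k=4: 2352+0+28·21·12=9408 → min 2352.
Length 4: T₁..T₄: k=1: 0+7448+37·38·21=36974; k=2: 39368+2352+37·28·21=63476; k=3: 9880+0+37·4·21=12988 → min 12988 | T₂..T₅: k=2: 0+2352+38·28·12=15120; k=3: 4256+1008+38·4·12=7088; k=4: 7448+0+38·21·12=17024 → min 7088.
Length 5: T₁..T₅: k=1: 0+7088+37·38·12=23960; k=2: 39368+2352+37·28·12=54152; k=3: 9880+1008+37·4·12=12664; k=4: 12988+0+37·21·12=22312 → min 12664.
Optimal parenthesization: ((T₁(T₂T₃))(T₄T₅)) with cost 12664.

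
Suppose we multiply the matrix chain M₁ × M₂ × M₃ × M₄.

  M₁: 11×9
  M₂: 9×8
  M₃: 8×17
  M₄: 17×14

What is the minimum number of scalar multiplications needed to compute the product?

Adjacent pairs: M₁M₂ = 11·9·8 = 792; M₂M₃ = 9·8·17 = 1224; M₃M₄ = 8·17·14 = 1904.
Length 3: M₁..M₃: k=1: 0+1224+11·9·17=2907; k=2: 792+0+11·8·17=2288 → min 2288 | M₂..M₄: k=2: 0+1904+9·8·14=2912; k=3: 1224+0+9·17·14=3366 → min 2912.
Length 4: M₁..M₄: k=1: 0+2912+11·9·14=4298; k=2: 792+1904+11·8·14=3928; k=3: 2288+0+11·17·14=4906 → min 3928.
Optimal order: ((M₁ × M₂) × (M₃ × M₄)) with cost 3928.

3928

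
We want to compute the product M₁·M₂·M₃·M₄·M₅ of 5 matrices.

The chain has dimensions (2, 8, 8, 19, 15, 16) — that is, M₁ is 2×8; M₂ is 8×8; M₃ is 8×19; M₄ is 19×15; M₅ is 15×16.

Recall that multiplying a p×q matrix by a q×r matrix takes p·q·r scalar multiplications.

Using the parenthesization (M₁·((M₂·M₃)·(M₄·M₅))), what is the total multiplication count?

8464

(M₂·M₃): 8×8 by 8×19 → 8×19, cost 8·8·19 = 1216
(M₄·M₅): 19×15 by 15×16 → 19×16, cost 19·15·16 = 4560
((M₂·M₃)·(M₄·M₅)): 8×19 by 19×16 → 8×16, cost 8·19·16 = 2432; cumulative 8208
(M₁·((M₂·M₃)·(M₄·M₅))): 2×8 by 8×16 → 2×16, cost 2·8·16 = 256; cumulative 8464
Total: 8464 scalar multiplications.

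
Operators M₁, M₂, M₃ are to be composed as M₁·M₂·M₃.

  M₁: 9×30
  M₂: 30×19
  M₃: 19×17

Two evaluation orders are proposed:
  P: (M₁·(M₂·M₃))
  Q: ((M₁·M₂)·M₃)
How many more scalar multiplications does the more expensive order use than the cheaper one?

6243

Order P = (M₁·(M₂·M₃)): (M₂·M₃): 30×19 by 19×17 → 30×17, cost 30·19·17 = 9690; (M₁·(M₂·M₃)): 9×30 by 30×17 → 9×17, cost 9·30·17 = 4590; cumulative 14280. Total 14280.
Order Q = ((M₁·M₂)·M₃): (M₁·M₂): 9×30 by 30×19 → 9×19, cost 9·30·19 = 5130; ((M₁·M₂)·M₃): 9×19 by 19×17 → 9×17, cost 9·19·17 = 2907; cumulative 8037. Total 8037.
Difference: |14280 − 8037| = 6243.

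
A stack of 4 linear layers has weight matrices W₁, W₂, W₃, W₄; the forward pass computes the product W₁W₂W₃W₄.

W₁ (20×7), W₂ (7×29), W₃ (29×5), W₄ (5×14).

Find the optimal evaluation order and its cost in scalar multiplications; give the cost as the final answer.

3115

Adjacent pairs: W₁W₂ = 20·7·29 = 4060; W₂W₃ = 7·29·5 = 1015; W₃W₄ = 29·5·14 = 2030.
Length 3: W₁..W₃: k=1: 0+1015+20·7·5=1715; k=2: 4060+0+20·29·5=6960 → min 1715 | W₂..W₄: k=2: 0+2030+7·29·14=4872; k=3: 1015+0+7·5·14=1505 → min 1505.
Length 4: W₁..W₄: k=1: 0+1505+20·7·14=3465; k=2: 4060+2030+20·29·14=14210; k=3: 1715+0+20·5·14=3115 → min 3115.
Optimal parenthesization: ((W₁(W₂W₃))W₄) with cost 3115.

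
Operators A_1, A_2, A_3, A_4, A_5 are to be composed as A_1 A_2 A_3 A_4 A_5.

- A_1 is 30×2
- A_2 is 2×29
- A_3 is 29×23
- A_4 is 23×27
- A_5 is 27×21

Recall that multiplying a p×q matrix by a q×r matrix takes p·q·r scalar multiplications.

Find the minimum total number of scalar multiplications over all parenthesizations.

Adjacent pairs: A_1A_2 = 30·2·29 = 1740; A_2A_3 = 2·29·23 = 1334; A_3A_4 = 29·23·27 = 18009; A_4A_5 = 23·27·21 = 13041.
Length 3: A_1..A_3: k=1: 0+1334+30·2·23=2714; k=2: 1740+0+30·29·23=21750 → min 2714 | A_2..A_4: k=2: 0+18009+2·29·27=19575; k=3: 1334+0+2·23·27=2576 → min 2576 | A_3..A_5: k=3: 0+13041+29·23·21=27048; k=4: 18009+0+29·27·21=34452 → min 27048.
Length 4: A_1..A_4: k=1: 0+2576+30·2·27=4196; k=2: 1740+18009+30·29·27=43239; k=3: 2714+0+30·23·27=21344 → min 4196 | A_2..A_5: k=2: 0+27048+2·29·21=28266; k=3: 1334+13041+2·23·21=15341; k=4: 2576+0+2·27·21=3710 → min 3710.
Length 5: A_1..A_5: k=1: 0+3710+30·2·21=4970; k=2: 1740+27048+30·29·21=47058; k=3: 2714+13041+30·23·21=30245; k=4: 4196+0+30·27·21=21206 → min 4970.
Optimal order: (A_1 (((A_2 A_3) A_4) A_5)) with cost 4970.

4970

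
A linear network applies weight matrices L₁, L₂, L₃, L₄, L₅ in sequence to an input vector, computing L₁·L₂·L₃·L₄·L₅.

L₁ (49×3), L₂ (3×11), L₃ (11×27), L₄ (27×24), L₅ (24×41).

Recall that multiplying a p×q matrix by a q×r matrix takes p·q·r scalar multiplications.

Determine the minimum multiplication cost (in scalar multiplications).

Adjacent pairs: L₁L₂ = 49·3·11 = 1617; L₂L₃ = 3·11·27 = 891; L₃L₄ = 11·27·24 = 7128; L₄L₅ = 27·24·41 = 26568.
Length 3: L₁..L₃: k=1: 0+891+49·3·27=4860; k=2: 1617+0+49·11·27=16170 → min 4860 | L₂..L₄: k=2: 0+7128+3·11·24=7920; k=3: 891+0+3·27·24=2835 → min 2835 | L₃..L₅: k=3: 0+26568+11·27·41=38745; k=4: 7128+0+11·24·41=17952 → min 17952.
Length 4: L₁..L₄: k=1: 0+2835+49·3·24=6363; k=2: 1617+7128+49·11·24=21681; k=3: 4860+0+49·27·24=36612 → min 6363 | L₂..L₅: k=2: 0+17952+3·11·41=19305; k=3: 891+26568+3·27·41=30780; k=4: 2835+0+3·24·41=5787 → min 5787.
Length 5: L₁..L₅: k=1: 0+5787+49·3·41=11814; k=2: 1617+17952+49·11·41=41668; k=3: 4860+26568+49·27·41=85671; k=4: 6363+0+49·24·41=54579 → min 11814.
Optimal order: (L₁·(((L₂·L₃)·L₄)·L₅)) with cost 11814.

11814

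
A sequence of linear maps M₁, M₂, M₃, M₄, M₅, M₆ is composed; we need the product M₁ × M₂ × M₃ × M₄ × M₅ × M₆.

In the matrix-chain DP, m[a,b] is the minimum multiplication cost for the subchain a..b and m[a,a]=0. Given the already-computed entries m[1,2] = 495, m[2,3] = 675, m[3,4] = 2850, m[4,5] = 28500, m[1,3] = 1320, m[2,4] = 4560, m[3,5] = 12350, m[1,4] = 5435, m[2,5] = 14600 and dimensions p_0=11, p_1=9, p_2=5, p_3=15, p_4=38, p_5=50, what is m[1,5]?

m[1,5] = min over k∈[1,4] of m[1,k]+m[k+1,5]+p_{0}·p_k·p_{5}.
k=1: 0 + 14600 + 11·9·50 = 19550; k=2: 495 + 12350 + 11·5·50 = 15595; k=3: 1320 + 28500 + 11·15·50 = 38070; k=4: 5435 + 0 + 11·38·50 = 26335.
Minimum: 15595 at k=2.

15595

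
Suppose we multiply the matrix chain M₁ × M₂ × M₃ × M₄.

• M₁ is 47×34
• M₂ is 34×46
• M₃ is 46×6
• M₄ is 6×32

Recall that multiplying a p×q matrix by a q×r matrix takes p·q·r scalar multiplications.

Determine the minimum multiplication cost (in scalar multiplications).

Adjacent pairs: M₁M₂ = 47·34·46 = 73508; M₂M₃ = 34·46·6 = 9384; M₃M₄ = 46·6·32 = 8832.
Length 3: M₁..M₃: k=1: 0+9384+47·34·6=18972; k=2: 73508+0+47·46·6=86480 → min 18972 | M₂..M₄: k=2: 0+8832+34·46·32=58880; k=3: 9384+0+34·6·32=15912 → min 15912.
Length 4: M₁..M₄: k=1: 0+15912+47·34·32=67048; k=2: 73508+8832+47·46·32=151524; k=3: 18972+0+47·6·32=27996 → min 27996.
Optimal order: ((M₁ × (M₂ × M₃)) × M₄) with cost 27996.

27996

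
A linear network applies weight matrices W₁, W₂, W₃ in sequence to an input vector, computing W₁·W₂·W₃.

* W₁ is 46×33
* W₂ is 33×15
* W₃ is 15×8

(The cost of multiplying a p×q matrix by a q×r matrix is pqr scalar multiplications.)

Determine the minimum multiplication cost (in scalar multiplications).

Order (W₁·(W₂·W₃)): (W₂·W₃): 33×15 by 15×8 → 33×8, cost 33·15·8 = 3960; (W₁·(W₂·W₃)): 46×33 by 33×8 → 46×8, cost 46·33·8 = 12144; cumulative 16104. Total 16104.
Order ((W₁·W₂)·W₃): (W₁·W₂): 46×33 by 33×15 → 46×15, cost 46·33·15 = 22770; ((W₁·W₂)·W₃): 46×15 by 15×8 → 46×8, cost 46·15·8 = 5520; cumulative 28290. Total 28290.
Minimum: 16104.

16104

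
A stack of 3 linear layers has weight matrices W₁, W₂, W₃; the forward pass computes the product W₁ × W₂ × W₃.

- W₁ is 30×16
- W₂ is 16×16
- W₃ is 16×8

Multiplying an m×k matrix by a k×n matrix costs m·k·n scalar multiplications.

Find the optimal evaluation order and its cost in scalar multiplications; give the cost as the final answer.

5888

(W₁ × (W₂ × W₃)): cost 5888.
((W₁ × W₂) × W₃): cost 11520.
Optimal: (W₁ × (W₂ × W₃)) with cost 5888.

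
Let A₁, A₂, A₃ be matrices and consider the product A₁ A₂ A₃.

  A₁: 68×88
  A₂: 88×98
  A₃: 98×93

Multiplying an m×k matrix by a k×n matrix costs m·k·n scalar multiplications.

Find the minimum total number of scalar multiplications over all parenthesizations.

1206184

Order (A₁ (A₂ A₃)): (A₂ A₃): 88×98 by 98×93 → 88×93, cost 88·98·93 = 802032; (A₁ (A₂ A₃)): 68×88 by 88×93 → 68×93, cost 68·88·93 = 556512; cumulative 1358544. Total 1358544.
Order ((A₁ A₂) A₃): (A₁ A₂): 68×88 by 88×98 → 68×98, cost 68·88·98 = 586432; ((A₁ A₂) A₃): 68×98 by 98×93 → 68×93, cost 68·98·93 = 619752; cumulative 1206184. Total 1206184.
Minimum: 1206184.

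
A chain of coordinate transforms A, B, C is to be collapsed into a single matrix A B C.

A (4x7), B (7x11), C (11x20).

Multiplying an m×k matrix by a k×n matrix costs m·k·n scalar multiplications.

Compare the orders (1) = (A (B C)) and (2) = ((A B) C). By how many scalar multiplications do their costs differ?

Order (1) = (A (B C)): (B C): 7×11 by 11×20 → 7×20, cost 7·11·20 = 1540; (A (B C)): 4×7 by 7×20 → 4×20, cost 4·7·20 = 560; cumulative 2100. Total 2100.
Order (2) = ((A B) C): (A B): 4×7 by 7×11 → 4×11, cost 4·7·11 = 308; ((A B) C): 4×11 by 11×20 → 4×20, cost 4·11·20 = 880; cumulative 1188. Total 1188.
Difference: |2100 − 1188| = 912.

912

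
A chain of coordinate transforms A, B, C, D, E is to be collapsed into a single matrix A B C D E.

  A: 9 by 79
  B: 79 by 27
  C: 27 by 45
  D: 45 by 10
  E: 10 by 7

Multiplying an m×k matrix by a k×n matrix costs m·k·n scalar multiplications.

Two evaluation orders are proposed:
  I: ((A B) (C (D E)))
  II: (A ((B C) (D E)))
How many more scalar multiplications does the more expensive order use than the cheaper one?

96444

Order I = ((A B) (C (D E))): (A B): 9×79 by 79×27 → 9×27, cost 9·79·27 = 19197; (D E): 45×10 by 10×7 → 45×7, cost 45·10·7 = 3150; (C (D E)): 27×45 by 45×7 → 27×7, cost 27·45·7 = 8505; cumulative 11655; ((A B) (C (D E))): 9×27 by 27×7 → 9×7, cost 9·27·7 = 1701; cumulative 32553. Total 32553.
Order II = (A ((B C) (D E))): (B C): 79×27 by 27×45 → 79×45, cost 79·27·45 = 95985; (D E): 45×10 by 10×7 → 45×7, cost 45·10·7 = 3150; ((B C) (D E)): 79×45 by 45×7 → 79×7, cost 79·45·7 = 24885; cumulative 124020; (A ((B C) (D E))): 9×79 by 79×7 → 9×7, cost 9·79·7 = 4977; cumulative 128997. Total 128997.
Difference: |32553 − 128997| = 96444.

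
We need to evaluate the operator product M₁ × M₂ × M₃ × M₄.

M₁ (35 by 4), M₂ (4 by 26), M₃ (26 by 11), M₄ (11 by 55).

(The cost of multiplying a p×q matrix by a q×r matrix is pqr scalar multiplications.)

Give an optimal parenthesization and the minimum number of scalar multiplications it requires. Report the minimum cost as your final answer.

Adjacent pairs: M₁M₂ = 35·4·26 = 3640; M₂M₃ = 4·26·11 = 1144; M₃M₄ = 26·11·55 = 15730.
Length 3: M₁..M₃: k=1: 0+1144+35·4·11=2684; k=2: 3640+0+35·26·11=13650 → min 2684 | M₂..M₄: k=2: 0+15730+4·26·55=21450; k=3: 1144+0+4·11·55=3564 → min 3564.
Length 4: M₁..M₄: k=1: 0+3564+35·4·55=11264; k=2: 3640+15730+35·26·55=69420; k=3: 2684+0+35·11·55=23859 → min 11264.
Optimal parenthesization: (M₁ × ((M₂ × M₃) × M₄)) with cost 11264.

11264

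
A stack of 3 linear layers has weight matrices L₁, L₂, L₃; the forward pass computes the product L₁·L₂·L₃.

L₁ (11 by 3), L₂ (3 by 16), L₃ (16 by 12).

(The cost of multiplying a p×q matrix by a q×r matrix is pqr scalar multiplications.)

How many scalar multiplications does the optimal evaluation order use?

972

Order (L₁·(L₂·L₃)): (L₂·L₃): 3×16 by 16×12 → 3×12, cost 3·16·12 = 576; (L₁·(L₂·L₃)): 11×3 by 3×12 → 11×12, cost 11·3·12 = 396; cumulative 972. Total 972.
Order ((L₁·L₂)·L₃): (L₁·L₂): 11×3 by 3×16 → 11×16, cost 11·3·16 = 528; ((L₁·L₂)·L₃): 11×16 by 16×12 → 11×12, cost 11·16·12 = 2112; cumulative 2640. Total 2640.
Minimum: 972.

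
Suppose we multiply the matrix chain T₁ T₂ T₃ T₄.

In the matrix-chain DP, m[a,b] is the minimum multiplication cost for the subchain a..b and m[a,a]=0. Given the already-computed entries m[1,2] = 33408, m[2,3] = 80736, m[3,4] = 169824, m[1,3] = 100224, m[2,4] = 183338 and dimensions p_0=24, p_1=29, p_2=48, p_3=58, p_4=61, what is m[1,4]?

m[1,4] = min over k∈[1,3] of m[1,k]+m[k+1,4]+p_{0}·p_k·p_{4}.
k=1: 0 + 183338 + 24·29·61 = 225794; k=2: 33408 + 169824 + 24·48·61 = 273504; k=3: 100224 + 0 + 24·58·61 = 185136.
Minimum: 185136 at k=3.

185136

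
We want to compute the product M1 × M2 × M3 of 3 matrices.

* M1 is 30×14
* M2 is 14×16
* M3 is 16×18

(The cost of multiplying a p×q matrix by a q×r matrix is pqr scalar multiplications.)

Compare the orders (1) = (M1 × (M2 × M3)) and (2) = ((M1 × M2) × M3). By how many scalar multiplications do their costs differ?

3768

Order (1) = (M1 × (M2 × M3)): (M2 × M3): 14×16 by 16×18 → 14×18, cost 14·16·18 = 4032; (M1 × (M2 × M3)): 30×14 by 14×18 → 30×18, cost 30·14·18 = 7560; cumulative 11592. Total 11592.
Order (2) = ((M1 × M2) × M3): (M1 × M2): 30×14 by 14×16 → 30×16, cost 30·14·16 = 6720; ((M1 × M2) × M3): 30×16 by 16×18 → 30×18, cost 30·16·18 = 8640; cumulative 15360. Total 15360.
Difference: |11592 − 15360| = 3768.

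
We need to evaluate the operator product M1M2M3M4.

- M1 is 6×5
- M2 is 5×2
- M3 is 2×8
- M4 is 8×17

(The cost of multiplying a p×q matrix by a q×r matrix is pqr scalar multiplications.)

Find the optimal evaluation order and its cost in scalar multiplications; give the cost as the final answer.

536

Adjacent pairs: M1M2 = 6·5·2 = 60; M2M3 = 5·2·8 = 80; M3M4 = 2·8·17 = 272.
Length 3: M1..M3: k=1: 0+80+6·5·8=320; k=2: 60+0+6·2·8=156 → min 156 | M2..M4: k=2: 0+272+5·2·17=442; k=3: 80+0+5·8·17=760 → min 442.
Length 4: M1..M4: k=1: 0+442+6·5·17=952; k=2: 60+272+6·2·17=536; k=3: 156+0+6·8·17=972 → min 536.
Optimal parenthesization: ((M1M2)(M3M4)) with cost 536.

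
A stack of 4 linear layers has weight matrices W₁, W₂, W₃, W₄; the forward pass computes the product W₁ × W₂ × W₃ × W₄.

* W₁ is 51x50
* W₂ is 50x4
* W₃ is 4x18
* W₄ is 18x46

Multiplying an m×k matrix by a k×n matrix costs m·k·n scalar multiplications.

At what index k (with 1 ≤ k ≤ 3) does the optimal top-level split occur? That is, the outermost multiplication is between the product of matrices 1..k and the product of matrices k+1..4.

Adjacent pairs: W₁W₂ = 51·50·4 = 10200; W₂W₃ = 50·4·18 = 3600; W₃W₄ = 4·18·46 = 3312.
Length 3: W₁..W₃: k=1: 0+3600+51·50·18=49500; k=2: 10200+0+51·4·18=13872 → min 13872 | W₂..W₄: k=2: 0+3312+50·4·46=12512; k=3: 3600+0+50·18·46=45000 → min 12512.
Top-level splits: k=1: (W₁..W₁)·(W₂..W₄) → 0+12512+51·50·46 = 129812; k=2: (W₁..W₂)·(W₃..W₄) → 10200+3312+51·4·46 = 22896; k=3: (W₁..W₃)·(W₄..W₄) → 13872+0+51·18·46 = 56100.
Best split is after W₂, i.e. k = 2.

2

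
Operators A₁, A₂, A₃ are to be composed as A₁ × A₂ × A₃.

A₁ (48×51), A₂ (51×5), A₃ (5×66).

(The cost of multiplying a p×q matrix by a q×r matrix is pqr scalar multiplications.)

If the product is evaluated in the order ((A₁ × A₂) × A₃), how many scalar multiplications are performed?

28080

(A₁ × A₂): 48×51 by 51×5 → 48×5, cost 48·51·5 = 12240
((A₁ × A₂) × A₃): 48×5 by 5×66 → 48×66, cost 48·5·66 = 15840; cumulative 28080
Total: 28080 scalar multiplications.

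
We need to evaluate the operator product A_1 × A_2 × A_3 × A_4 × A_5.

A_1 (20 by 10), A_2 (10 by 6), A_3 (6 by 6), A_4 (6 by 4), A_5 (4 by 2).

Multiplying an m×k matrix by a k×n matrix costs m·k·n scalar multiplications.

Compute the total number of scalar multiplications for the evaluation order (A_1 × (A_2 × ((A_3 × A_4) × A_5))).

(A_3 × A_4): 6×6 by 6×4 → 6×4, cost 6·6·4 = 144
((A_3 × A_4) × A_5): 6×4 by 4×2 → 6×2, cost 6·4·2 = 48; cumulative 192
(A_2 × ((A_3 × A_4) × A_5)): 10×6 by 6×2 → 10×2, cost 10·6·2 = 120; cumulative 312
(A_1 × (A_2 × ((A_3 × A_4) × A_5))): 20×10 by 10×2 → 20×2, cost 20·10·2 = 400; cumulative 712
Total: 712 scalar multiplications.

712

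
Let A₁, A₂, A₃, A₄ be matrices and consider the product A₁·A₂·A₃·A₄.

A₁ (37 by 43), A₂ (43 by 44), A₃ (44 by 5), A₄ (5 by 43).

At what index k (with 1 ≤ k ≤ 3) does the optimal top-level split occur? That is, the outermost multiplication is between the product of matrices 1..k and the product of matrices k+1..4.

Adjacent pairs: A₁A₂ = 37·43·44 = 70004; A₂A₃ = 43·44·5 = 9460; A₃A₄ = 44·5·43 = 9460.
Length 3: A₁..A₃: k=1: 0+9460+37·43·5=17415; k=2: 70004+0+37·44·5=78144 → min 17415 | A₂..A₄: k=2: 0+9460+43·44·43=90816; k=3: 9460+0+43·5·43=18705 → min 18705.
Top-level splits: k=1: (A₁..A₁)·(A₂..A₄) → 0+18705+37·43·43 = 87118; k=2: (A₁..A₂)·(A₃..A₄) → 70004+9460+37·44·43 = 149468; k=3: (A₁..A₃)·(A₄..A₄) → 17415+0+37·5·43 = 25370.
Best split is after A₃, i.e. k = 3.

3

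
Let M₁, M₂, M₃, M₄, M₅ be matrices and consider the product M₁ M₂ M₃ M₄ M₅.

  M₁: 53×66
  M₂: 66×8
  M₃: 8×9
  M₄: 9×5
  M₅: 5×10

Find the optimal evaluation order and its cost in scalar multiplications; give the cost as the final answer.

23140

Adjacent pairs: M₁M₂ = 53·66·8 = 27984; M₂M₃ = 66·8·9 = 4752; M₃M₄ = 8·9·5 = 360; M₄M₅ = 9·5·10 = 450.
Length 3: M₁..M₃: k=1: 0+4752+53·66·9=36234; k=2: 27984+0+53·8·9=31800 → min 31800 | M₂..M₄: k=2: 0+360+66·8·5=3000; k=3: 4752+0+66·9·5=7722 → min 3000 | M₃..M₅: k=3: 0+450+8·9·10=1170; k=4: 360+0+8·5·10=760 → min 760.
Length 4: M₁..M₄: k=1: 0+3000+53·66·5=20490; k=2: 27984+360+53·8·5=30464; k=3: 31800+0+53·9·5=34185 → min 20490 | M₂..M₅: k=2: 0+760+66·8·10=6040; k=3: 4752+450+66·9·10=11142; k=4: 3000+0+66·5·10=6300 → min 6040.
Length 5: M₁..M₅: k=1: 0+6040+53·66·10=41020; k=2: 27984+760+53·8·10=32984; k=3: 31800+450+53·9·10=37020; k=4: 20490+0+53·5·10=23140 → min 23140.
Optimal parenthesization: ((M₁ (M₂ (M₃ M₄))) M₅) with cost 23140.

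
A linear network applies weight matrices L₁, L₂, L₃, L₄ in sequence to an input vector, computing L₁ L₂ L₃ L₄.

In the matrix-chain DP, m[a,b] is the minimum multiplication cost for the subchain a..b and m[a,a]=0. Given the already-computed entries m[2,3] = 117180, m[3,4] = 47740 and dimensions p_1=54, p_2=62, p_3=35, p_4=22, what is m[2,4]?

m[2,4] = min over k∈[2,3] of m[2,k]+m[k+1,4]+p_{1}·p_k·p_{4}.
k=2: 0 + 47740 + 54·62·22 = 121396; k=3: 117180 + 0 + 54·35·22 = 158760.
Minimum: 121396 at k=2.

121396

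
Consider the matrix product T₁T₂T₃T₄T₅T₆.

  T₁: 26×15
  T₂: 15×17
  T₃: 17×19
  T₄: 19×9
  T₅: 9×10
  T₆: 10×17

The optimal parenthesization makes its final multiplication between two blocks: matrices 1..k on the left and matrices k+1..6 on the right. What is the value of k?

4

Adjacent pairs: T₁T₂ = 26·15·17 = 6630; T₂T₃ = 15·17·19 = 4845; T₃T₄ = 17·19·9 = 2907; T₄T₅ = 19·9·10 = 1710; T₅T₆ = 9·10·17 = 1530.
Length 3: T₁..T₃: k=1: 0+4845+26·15·19=12255; k=2: 6630+0+26·17·19=15028 → min 12255 | T₂..T₄: k=2: 0+2907+15·17·9=5202; k=3: 4845+0+15·19·9=7410 → min 5202 | T₃..T₅: k=3: 0+1710+17·19·10=4940; k=4: 2907+0+17·9·10=4437 → min 4437 | T₄..T₆: k=4: 0+1530+19·9·17=4437; k=5: 1710+0+19·10·17=4940 → min 4437.
Length 4: T₁..T₄: k=1: 0+5202+26·15·9=8712; k=2: 6630+2907+26·17·9=13515; k=3: 12255+0+26·19·9=16701 → min 8712 | T₂..T₅: k=2: 0+4437+15·17·10=6987; k=3: 4845+1710+15·19·10=9405; k=4: 5202+0+15·9·10=6552 → min 6552 | T₃..T₆: k=3: 0+4437+17·19·17=9928; k=4: 2907+1530+17·9·17=7038; k=5: 4437+0+17·10·17=7327 → min 7038.
Length 5: T₁..T₅: k=1: 0+6552+26·15·10=10452; k=2: 6630+4437+26·17·10=15487; k=3: 12255+1710+26·19·10=18905; k=4: 8712+0+26·9·10=11052 → min 10452 | T₂..T₆: k=2: 0+7038+15·17·17=11373; k=3: 4845+4437+15·19·17=14127; k=4: 5202+1530+15·9·17=9027; k=5: 6552+0+15·10·17=9102 → min 9027.
Top-level splits: k=1: (T₁..T₁)·(T₂..T₆) → 0+9027+26·15·17 = 15657; k=2: (T₁..T₂)·(T₃..T₆) → 6630+7038+26·17·17 = 21182; k=3: (T₁..T₃)·(T₄..T₆) → 12255+4437+26·19·17 = 25090; k=4: (T₁..T₄)·(T₅..T₆) → 8712+1530+26·9·17 = 14220; k=5: (T₁..T₅)·(T₆..T₆) → 10452+0+26·10·17 = 14872.
Best split is after T₄, i.e. k = 4.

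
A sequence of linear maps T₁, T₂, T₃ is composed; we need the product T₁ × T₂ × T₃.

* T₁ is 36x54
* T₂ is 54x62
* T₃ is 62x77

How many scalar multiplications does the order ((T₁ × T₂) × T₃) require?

292392

(T₁ × T₂): 36×54 by 54×62 → 36×62, cost 36·54·62 = 120528
((T₁ × T₂) × T₃): 36×62 by 62×77 → 36×77, cost 36·62·77 = 171864; cumulative 292392
Total: 292392 scalar multiplications.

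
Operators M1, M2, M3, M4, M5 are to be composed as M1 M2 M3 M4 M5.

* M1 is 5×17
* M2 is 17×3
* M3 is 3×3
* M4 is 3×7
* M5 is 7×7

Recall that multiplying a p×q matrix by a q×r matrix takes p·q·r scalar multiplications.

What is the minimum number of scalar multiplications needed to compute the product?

Adjacent pairs: M1M2 = 5·17·3 = 255; M2M3 = 17·3·3 = 153; M3M4 = 3·3·7 = 63; M4M5 = 3·7·7 = 147.
Length 3: M1..M3: k=1: 0+153+5·17·3=408; k=2: 255+0+5·3·3=300 → min 300 | M2..M4: k=2: 0+63+17·3·7=420; k=3: 153+0+17·3·7=510 → min 420 | M3..M5: k=3: 0+147+3·3·7=210; k=4: 63+0+3·7·7=210 → min 210.
Length 4: M1..M4: k=1: 0+420+5·17·7=1015; k=2: 255+63+5·3·7=423; k=3: 300+0+5·3·7=405 → min 405 | M2..M5: k=2: 0+210+17·3·7=567; k=3: 153+147+17·3·7=657; k=4: 420+0+17·7·7=1253 → min 567.
Length 5: M1..M5: k=1: 0+567+5·17·7=1162; k=2: 255+210+5·3·7=570; k=3: 300+147+5·3·7=552; k=4: 405+0+5·7·7=650 → min 552.
Optimal order: (((M1 M2) M3) (M4 M5)) with cost 552.

552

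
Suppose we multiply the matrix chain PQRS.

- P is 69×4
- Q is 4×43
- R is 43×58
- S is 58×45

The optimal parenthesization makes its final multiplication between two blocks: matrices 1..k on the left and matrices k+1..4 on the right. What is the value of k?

1

Adjacent pairs: PQ = 69·4·43 = 11868; QR = 4·43·58 = 9976; RS = 43·58·45 = 112230.
Length 3: P..R: k=1: 0+9976+69·4·58=25984; k=2: 11868+0+69·43·58=183954 → min 25984 | Q..S: k=2: 0+112230+4·43·45=119970; k=3: 9976+0+4·58·45=20416 → min 20416.
Top-level splits: k=1: (P..P)·(Q..S) → 0+20416+69·4·45 = 32836; k=2: (P..Q)·(R..S) → 11868+112230+69·43·45 = 257613; k=3: (P..R)·(S..S) → 25984+0+69·58·45 = 206074.
Best split is after P, i.e. k = 1.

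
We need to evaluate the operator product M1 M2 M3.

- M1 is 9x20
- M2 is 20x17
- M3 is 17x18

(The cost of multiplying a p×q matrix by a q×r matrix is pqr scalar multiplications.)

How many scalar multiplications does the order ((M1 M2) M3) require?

(M1 M2): 9×20 by 20×17 → 9×17, cost 9·20·17 = 3060
((M1 M2) M3): 9×17 by 17×18 → 9×18, cost 9·17·18 = 2754; cumulative 5814
Total: 5814 scalar multiplications.

5814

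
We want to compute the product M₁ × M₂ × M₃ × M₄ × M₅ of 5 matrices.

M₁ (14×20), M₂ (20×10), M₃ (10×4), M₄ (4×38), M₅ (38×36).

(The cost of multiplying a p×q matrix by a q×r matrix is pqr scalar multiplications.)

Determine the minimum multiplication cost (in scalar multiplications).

9408

Adjacent pairs: M₁M₂ = 14·20·10 = 2800; M₂M₃ = 20·10·4 = 800; M₃M₄ = 10·4·38 = 1520; M₄M₅ = 4·38·36 = 5472.
Length 3: M₁..M₃: k=1: 0+800+14·20·4=1920; k=2: 2800+0+14·10·4=3360 → min 1920 | M₂..M₄: k=2: 0+1520+20·10·38=9120; k=3: 800+0+20·4·38=3840 → min 3840 | M₃..M₅: k=3: 0+5472+10·4·36=6912; k=4: 1520+0+10·38·36=15200 → min 6912.
Length 4: M₁..M₄: k=1: 0+3840+14·20·38=14480; k=2: 2800+1520+14·10·38=9640; k=3: 1920+0+14·4·38=4048 → min 4048 | M₂..M₅: k=2: 0+6912+20·10·36=14112; k=3: 800+5472+20·4·36=9152; k=4: 3840+0+20·38·36=31200 → min 9152.
Length 5: M₁..M₅: k=1: 0+9152+14·20·36=19232; k=2: 2800+6912+14·10·36=14752; k=3: 1920+5472+14·4·36=9408; k=4: 4048+0+14·38·36=23200 → min 9408.
Optimal order: ((M₁ × (M₂ × M₃)) × (M₄ × M₅)) with cost 9408.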